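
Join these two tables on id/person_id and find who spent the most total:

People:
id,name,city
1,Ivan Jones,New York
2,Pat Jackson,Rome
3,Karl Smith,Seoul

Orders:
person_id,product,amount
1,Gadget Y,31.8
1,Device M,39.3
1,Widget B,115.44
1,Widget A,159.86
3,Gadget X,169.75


Join on: people.id = orders.person_id

Joined rows:
  Ivan Jones (New York) bought Gadget Y for $31.8
  Ivan Jones (New York) bought Device M for $39.3
  Ivan Jones (New York) bought Widget B for $115.44
  Ivan Jones (New York) bought Widget A for $159.86
  Karl Smith (Seoul) bought Gadget X for $169.75

Total per person:
  Ivan Jones: $346.40
  Karl Smith: $169.75

Top spender: Ivan Jones ($346.40)

Ivan Jones ($346.40)


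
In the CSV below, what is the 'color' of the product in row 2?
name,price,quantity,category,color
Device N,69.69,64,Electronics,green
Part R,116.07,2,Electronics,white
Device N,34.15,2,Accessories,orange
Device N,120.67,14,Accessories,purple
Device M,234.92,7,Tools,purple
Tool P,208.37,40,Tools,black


Query: Row 2 ('Part R'), column 'color'
Value: white

white


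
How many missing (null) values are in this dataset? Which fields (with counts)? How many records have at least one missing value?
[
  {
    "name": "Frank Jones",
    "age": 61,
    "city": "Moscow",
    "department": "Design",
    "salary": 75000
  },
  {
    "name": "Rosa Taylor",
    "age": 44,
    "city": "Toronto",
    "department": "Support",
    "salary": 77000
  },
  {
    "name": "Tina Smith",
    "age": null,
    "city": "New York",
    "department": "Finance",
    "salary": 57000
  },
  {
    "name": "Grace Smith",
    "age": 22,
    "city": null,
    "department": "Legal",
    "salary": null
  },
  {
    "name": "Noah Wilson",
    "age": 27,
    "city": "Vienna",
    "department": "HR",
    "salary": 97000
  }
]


Checking for missing (null) values in 5 records:

  Frank Jones: complete
  Rosa Taylor: complete
  Tina Smith: age
  Grace Smith: city, salary
  Noah Wilson: complete

Per field:
  name: 0 missing
  age: 1 missing
  city: 1 missing
  department: 0 missing
  salary: 1 missing

Total missing values: 3
Records with any missing: 2

3 missing values (age: 1, city: 1, salary: 1); 2 incomplete records


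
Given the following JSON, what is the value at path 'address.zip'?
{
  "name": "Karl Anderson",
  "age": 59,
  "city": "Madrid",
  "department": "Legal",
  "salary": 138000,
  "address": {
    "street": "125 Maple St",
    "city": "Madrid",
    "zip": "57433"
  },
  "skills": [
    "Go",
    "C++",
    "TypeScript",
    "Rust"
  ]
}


Query: address.zip
Path: address -> zip
Value: 57433

57433


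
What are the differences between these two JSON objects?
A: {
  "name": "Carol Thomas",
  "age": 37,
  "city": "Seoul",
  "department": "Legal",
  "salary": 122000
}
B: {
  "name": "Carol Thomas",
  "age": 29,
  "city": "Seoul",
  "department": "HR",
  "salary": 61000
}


Comparing each field (in key order):
  name: same
  age: DIFFERENT
  city: same
  department: DIFFERENT
  salary: DIFFERENT
Differences:
  age: 37 -> 29
  department: Legal -> HR
  salary: 122000 -> 61000

3 field(s) changed

3 changes: age, department, salary


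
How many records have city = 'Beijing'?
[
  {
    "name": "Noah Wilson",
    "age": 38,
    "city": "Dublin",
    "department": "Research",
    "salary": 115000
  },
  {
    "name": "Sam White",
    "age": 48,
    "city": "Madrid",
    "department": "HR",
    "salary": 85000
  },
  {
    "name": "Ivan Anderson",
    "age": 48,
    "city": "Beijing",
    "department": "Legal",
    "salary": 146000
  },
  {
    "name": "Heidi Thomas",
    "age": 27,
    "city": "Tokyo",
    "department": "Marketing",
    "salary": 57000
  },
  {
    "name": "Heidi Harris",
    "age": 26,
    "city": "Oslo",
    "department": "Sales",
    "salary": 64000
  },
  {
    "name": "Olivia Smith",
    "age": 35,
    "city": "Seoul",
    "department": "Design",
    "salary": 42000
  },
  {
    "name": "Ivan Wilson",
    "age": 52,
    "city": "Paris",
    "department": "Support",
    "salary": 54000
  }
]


Data: 7 records
Condition: city = 'Beijing'

Checking each record:
  Noah Wilson: Dublin
  Sam White: Madrid
  Ivan Anderson: Beijing MATCH
  Heidi Thomas: Tokyo
  Heidi Harris: Oslo
  Olivia Smith: Seoul
  Ivan Wilson: Paris

Count: 1

1


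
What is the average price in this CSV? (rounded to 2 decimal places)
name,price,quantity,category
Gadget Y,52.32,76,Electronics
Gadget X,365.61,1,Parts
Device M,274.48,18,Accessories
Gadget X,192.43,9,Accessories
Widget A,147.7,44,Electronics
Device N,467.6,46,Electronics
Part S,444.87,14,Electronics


Computing average price:
Values: [52.32, 365.61, 274.48, 192.43, 147.7, 467.6, 444.87]
Sum = 1945.01
Count = 7
Average = 1945.01/7 ≈ 277.86 (rounded to 2 decimal places)

277.86


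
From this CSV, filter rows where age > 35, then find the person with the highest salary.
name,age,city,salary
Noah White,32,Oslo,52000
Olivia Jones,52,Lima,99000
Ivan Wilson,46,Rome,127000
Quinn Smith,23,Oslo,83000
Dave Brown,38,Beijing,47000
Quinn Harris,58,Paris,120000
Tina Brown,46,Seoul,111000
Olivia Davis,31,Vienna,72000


Filter: age > 35
Sort by: salary (descending)

Filtered records (5):
  Ivan Wilson, age 46, salary $127000
  Quinn Harris, age 58, salary $120000
  Tina Brown, age 46, salary $111000
  Olivia Jones, age 52, salary $99000
  Dave Brown, age 38, salary $47000

Highest salary: Ivan Wilson ($127000)

Ivan Wilson


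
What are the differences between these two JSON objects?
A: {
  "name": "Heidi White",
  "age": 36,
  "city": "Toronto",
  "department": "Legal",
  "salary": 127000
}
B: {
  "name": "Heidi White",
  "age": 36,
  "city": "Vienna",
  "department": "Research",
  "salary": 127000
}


Comparing each field (in key order):
  name: same
  age: same
  city: DIFFERENT
  department: DIFFERENT
  salary: same
Differences:
  city: Toronto -> Vienna
  department: Legal -> Research

2 field(s) changed

2 changes: city, department


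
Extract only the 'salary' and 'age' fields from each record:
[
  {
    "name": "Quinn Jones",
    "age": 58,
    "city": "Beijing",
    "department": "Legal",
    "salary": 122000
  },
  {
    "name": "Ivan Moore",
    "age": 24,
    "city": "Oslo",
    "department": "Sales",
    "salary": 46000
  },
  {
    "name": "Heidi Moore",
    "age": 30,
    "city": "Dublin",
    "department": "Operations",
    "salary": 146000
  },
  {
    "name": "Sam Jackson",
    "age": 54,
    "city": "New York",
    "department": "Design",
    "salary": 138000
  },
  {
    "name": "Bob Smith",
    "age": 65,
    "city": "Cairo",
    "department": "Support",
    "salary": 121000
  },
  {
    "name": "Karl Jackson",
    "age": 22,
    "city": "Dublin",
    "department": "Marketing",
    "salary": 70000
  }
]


Original: 6 records with fields: name, age, city, department, salary
Keep: ['salary', 'age']
Drop: ['name', 'city', 'department']
Result: 6 records, 2 fields each

[
  {
    "salary": 122000,
    "age": 58
  },
  {
    "salary": 46000,
    "age": 24
  },
  {
    "salary": 146000,
    "age": 30
  },
  {
    "salary": 138000,
    "age": 54
  },
  {
    "salary": 121000,
    "age": 65
  },
  {
    "salary": 70000,
    "age": 22
  }
]


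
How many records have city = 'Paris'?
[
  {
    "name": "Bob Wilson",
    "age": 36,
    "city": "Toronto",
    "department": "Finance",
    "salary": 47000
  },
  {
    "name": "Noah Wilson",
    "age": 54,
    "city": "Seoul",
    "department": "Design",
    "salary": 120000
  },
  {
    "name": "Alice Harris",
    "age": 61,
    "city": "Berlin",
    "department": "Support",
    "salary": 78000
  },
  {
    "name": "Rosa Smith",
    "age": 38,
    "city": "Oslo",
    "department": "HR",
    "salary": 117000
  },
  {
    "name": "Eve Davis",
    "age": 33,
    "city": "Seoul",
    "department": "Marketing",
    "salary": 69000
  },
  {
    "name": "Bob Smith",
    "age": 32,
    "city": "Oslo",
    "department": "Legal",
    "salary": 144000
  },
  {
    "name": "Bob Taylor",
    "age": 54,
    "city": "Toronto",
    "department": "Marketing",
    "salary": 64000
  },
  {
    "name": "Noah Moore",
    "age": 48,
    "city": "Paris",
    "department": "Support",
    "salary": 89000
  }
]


Data: 8 records
Condition: city = 'Paris'

Checking each record:
  Bob Wilson: Toronto
  Noah Wilson: Seoul
  Alice Harris: Berlin
  Rosa Smith: Oslo
  Eve Davis: Seoul
  Bob Smith: Oslo
  Bob Taylor: Toronto
  Noah Moore: Paris MATCH

Count: 1

1


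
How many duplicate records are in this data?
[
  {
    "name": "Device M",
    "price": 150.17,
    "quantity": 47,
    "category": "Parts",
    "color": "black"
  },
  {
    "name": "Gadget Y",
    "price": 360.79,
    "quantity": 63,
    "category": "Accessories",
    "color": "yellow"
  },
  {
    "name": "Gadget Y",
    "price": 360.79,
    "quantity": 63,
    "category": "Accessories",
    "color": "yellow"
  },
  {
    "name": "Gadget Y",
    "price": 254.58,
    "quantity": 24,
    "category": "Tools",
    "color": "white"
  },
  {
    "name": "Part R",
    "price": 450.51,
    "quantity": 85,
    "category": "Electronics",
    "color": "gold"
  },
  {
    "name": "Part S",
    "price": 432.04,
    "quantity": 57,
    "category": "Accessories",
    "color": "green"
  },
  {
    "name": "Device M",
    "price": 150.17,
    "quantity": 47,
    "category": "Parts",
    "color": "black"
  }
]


Checking 7 records for duplicates:

  Row 1: Device M ($150.17, qty 47)
  Row 2: Gadget Y ($360.79, qty 63)
  Row 3: Gadget Y ($360.79, qty 63) <-- DUPLICATE
  Row 4: Gadget Y ($254.58, qty 24)
  Row 5: Part R ($450.51, qty 85)
  Row 6: Part S ($432.04, qty 57)
  Row 7: Device M ($150.17, qty 47) <-- DUPLICATE

Duplicates found: 2
Unique records: 5

2 duplicates, 5 unique


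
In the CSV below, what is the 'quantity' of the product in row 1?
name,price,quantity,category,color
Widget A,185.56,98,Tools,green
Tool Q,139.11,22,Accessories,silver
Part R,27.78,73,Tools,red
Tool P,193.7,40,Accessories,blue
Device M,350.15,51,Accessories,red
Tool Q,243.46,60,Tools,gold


Query: Row 1 ('Widget A'), column 'quantity'
Value: 98

98


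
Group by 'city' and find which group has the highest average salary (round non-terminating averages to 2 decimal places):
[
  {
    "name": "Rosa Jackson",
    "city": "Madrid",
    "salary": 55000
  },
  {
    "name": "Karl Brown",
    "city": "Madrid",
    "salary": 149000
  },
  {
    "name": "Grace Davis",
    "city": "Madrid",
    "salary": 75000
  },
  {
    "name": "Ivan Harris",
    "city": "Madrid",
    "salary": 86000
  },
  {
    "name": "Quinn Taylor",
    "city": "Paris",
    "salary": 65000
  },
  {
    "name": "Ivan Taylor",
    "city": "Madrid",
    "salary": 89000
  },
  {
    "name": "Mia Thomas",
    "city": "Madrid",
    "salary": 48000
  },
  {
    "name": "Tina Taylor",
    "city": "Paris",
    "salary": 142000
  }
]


Group by: city

Groups:
  Madrid: 6 people, avg salary = 502000/6 ≈ $83666.67
  Paris: 2 people, avg salary = 207000/2 = $103500

Highest average salary: Paris ($103500)

Paris ($103500)


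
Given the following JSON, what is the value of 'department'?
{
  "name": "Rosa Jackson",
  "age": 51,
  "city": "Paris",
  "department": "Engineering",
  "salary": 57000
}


Looking up field 'department'
Value: Engineering

Engineering


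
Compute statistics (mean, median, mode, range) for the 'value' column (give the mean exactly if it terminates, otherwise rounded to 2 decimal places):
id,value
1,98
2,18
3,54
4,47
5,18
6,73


Data: [98, 18, 54, 47, 18, 73]
Count: 6
Sum: 308
Mean: 308/6 ≈ 51.33 (rounded to 2 decimal places)
Sorted: [18, 18, 47, 54, 73, 98]
Median: 50.5
Mode: 18 (2 times)
Range: 98 - 18 = 80
Min: 18, Max: 98

mean≈51.33, median=50.5, mode=18, range=80


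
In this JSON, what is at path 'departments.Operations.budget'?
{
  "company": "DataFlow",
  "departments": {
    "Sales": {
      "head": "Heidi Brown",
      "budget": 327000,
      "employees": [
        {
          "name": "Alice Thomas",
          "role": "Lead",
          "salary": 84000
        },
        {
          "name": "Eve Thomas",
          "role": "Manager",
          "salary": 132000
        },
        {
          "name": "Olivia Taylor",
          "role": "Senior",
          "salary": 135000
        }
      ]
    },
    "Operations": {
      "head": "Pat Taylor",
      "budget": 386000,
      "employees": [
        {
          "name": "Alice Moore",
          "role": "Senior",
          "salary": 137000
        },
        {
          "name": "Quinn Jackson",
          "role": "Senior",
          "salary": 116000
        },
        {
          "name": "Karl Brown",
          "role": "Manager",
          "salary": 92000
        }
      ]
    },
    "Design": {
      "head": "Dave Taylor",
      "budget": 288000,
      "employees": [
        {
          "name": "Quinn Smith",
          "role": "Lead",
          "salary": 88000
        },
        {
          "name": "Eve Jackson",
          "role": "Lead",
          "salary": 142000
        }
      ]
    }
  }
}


Path: departments.Operations.budget

Navigate:
  -> departments
  -> Operations
  -> budget = 386000

386000


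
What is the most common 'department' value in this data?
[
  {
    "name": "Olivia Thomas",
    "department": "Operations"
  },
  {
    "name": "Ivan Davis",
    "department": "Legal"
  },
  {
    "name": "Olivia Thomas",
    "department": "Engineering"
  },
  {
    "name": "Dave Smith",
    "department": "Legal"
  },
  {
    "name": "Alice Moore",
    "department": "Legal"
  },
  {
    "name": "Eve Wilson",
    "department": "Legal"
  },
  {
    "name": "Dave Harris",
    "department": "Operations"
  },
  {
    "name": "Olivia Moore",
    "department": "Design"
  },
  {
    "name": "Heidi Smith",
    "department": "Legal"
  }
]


Counting 'department' values across 9 records:

  Legal: 5 #####
  Operations: 2 ##
  Engineering: 1 #
  Design: 1 #

Most common: Legal (5 times)

Legal (5 times)


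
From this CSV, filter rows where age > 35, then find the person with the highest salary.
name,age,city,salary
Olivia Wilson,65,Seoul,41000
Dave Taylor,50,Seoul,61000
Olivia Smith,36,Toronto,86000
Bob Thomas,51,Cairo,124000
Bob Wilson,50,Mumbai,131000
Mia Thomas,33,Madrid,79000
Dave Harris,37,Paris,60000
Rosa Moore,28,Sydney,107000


Filter: age > 35
Sort by: salary (descending)

Filtered records (6):
  Bob Wilson, age 50, salary $131000
  Bob Thomas, age 51, salary $124000
  Olivia Smith, age 36, salary $86000
  Dave Taylor, age 50, salary $61000
  Dave Harris, age 37, salary $60000
  Olivia Wilson, age 65, salary $41000

Highest salary: Bob Wilson ($131000)

Bob Wilson


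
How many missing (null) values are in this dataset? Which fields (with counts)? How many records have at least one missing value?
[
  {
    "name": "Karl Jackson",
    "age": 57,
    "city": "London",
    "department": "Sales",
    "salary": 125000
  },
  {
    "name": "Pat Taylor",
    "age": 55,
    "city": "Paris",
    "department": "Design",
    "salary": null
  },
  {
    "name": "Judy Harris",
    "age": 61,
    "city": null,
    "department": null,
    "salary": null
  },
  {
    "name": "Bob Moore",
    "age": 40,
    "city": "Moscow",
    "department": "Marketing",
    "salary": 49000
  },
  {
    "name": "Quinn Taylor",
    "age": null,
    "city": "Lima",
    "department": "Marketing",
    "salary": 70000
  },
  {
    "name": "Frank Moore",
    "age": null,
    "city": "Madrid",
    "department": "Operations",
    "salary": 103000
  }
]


Checking for missing (null) values in 6 records:

  Karl Jackson: complete
  Pat Taylor: salary
  Judy Harris: city, department, salary
  Bob Moore: complete
  Quinn Taylor: age
  Frank Moore: age

Per field:
  name: 0 missing
  age: 2 missing
  city: 1 missing
  department: 1 missing
  salary: 2 missing

Total missing values: 6
Records with any missing: 4

6 missing values (age: 2, city: 1, department: 1, salary: 2); 4 incomplete records


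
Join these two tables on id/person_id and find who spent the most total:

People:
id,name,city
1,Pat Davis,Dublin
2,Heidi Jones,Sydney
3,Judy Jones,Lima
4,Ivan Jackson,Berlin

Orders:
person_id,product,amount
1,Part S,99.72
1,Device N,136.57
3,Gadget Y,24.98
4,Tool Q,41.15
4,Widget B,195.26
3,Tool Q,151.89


Join on: people.id = orders.person_id

Joined rows:
  Pat Davis (Dublin) bought Part S for $99.72
  Pat Davis (Dublin) bought Device N for $136.57
  Judy Jones (Lima) bought Gadget Y for $24.98
  Ivan Jackson (Berlin) bought Tool Q for $41.15
  Ivan Jackson (Berlin) bought Widget B for $195.26
  Judy Jones (Lima) bought Tool Q for $151.89

Total per person:
  Ivan Jackson: $236.41
  Pat Davis: $236.29
  Judy Jones: $176.87

Top spender: Ivan Jackson ($236.41)

Ivan Jackson ($236.41)


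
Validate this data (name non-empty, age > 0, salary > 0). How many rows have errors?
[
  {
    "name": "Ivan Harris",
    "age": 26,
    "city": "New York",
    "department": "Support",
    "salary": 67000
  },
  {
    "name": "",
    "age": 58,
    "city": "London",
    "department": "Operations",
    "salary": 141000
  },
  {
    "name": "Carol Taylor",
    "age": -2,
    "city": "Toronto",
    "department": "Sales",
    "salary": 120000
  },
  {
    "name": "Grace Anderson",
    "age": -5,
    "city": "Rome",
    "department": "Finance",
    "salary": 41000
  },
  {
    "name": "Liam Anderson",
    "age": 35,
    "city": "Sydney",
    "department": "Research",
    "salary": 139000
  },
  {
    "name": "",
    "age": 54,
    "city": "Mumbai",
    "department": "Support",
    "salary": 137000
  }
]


Validating 6 records:
Rules: name non-empty, age > 0, salary > 0

  Row 1 (Ivan Harris): OK
  Row 2 (???): empty name
  Row 3 (Carol Taylor): negative age: -2
  Row 4 (Grace Anderson): negative age: -5
  Row 5 (Liam Anderson): OK
  Row 6 (???): empty name

Total errors: 4

4 errors


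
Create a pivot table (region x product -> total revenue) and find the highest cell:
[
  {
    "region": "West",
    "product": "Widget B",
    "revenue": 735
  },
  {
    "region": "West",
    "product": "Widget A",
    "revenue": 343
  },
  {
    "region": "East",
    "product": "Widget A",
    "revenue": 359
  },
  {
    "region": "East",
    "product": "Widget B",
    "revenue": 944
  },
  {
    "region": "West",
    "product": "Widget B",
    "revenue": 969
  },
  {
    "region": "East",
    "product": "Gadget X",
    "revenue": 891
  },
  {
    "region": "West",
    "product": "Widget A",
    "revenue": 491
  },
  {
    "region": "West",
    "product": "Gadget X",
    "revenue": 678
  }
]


Pivot: region (rows) x product (columns) -> total revenue

     Gadget X      Widget A      Widget B    
East           891           359           944  
West           678           834          1704  

Highest: West / Widget B = $1704

West / Widget B = $1704


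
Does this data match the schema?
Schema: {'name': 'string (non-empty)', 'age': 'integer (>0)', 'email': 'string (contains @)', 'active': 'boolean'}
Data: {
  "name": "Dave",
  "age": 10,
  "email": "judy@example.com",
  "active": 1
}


Validating each field against schema:
  name: OK (non-empty string)
  age: OK (positive integer)
  email: OK (string with @)
  active: FAIL (1 is not a boolean)

Result: INVALID (1 error: active)

INVALID (1 error: active)


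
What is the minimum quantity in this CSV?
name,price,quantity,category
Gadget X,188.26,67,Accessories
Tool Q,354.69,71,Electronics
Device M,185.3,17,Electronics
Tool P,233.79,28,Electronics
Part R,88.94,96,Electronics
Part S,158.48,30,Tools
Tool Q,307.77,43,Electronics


Computing minimum quantity:
Values: [67, 71, 17, 28, 96, 30, 43]
Min = 17

17


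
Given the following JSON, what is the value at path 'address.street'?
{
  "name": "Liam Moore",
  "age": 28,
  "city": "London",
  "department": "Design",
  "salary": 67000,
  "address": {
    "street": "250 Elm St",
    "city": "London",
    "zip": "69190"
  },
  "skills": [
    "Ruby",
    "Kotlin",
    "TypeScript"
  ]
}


Query: address.street
Path: address -> street
Value: 250 Elm St

250 Elm St


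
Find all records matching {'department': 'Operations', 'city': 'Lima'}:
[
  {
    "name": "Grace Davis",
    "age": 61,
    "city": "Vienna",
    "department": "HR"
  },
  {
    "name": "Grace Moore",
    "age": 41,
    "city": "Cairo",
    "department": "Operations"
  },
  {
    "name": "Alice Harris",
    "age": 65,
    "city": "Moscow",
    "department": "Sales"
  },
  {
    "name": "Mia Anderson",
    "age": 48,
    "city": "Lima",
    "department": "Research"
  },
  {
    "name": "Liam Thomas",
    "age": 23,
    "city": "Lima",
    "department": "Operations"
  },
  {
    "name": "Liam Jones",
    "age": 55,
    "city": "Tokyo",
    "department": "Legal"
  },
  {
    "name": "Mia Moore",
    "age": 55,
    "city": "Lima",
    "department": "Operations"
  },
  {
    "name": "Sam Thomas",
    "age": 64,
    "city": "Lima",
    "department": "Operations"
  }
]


Search criteria: {'department': 'Operations', 'city': 'Lima'}

Checking 8 records:
  Grace Davis: {department: HR, city: Vienna}
  Grace Moore: {department: Operations, city: Cairo}
  Alice Harris: {department: Sales, city: Moscow}
  Mia Anderson: {department: Research, city: Lima}
  Liam Thomas: {department: Operations, city: Lima} <-- MATCH
  Liam Jones: {department: Legal, city: Tokyo}
  Mia Moore: {department: Operations, city: Lima} <-- MATCH
  Sam Thomas: {department: Operations, city: Lima} <-- MATCH

Matches: ["Liam Thomas", "Mia Moore", "Sam Thomas"]

["Liam Thomas", "Mia Moore", "Sam Thomas"]


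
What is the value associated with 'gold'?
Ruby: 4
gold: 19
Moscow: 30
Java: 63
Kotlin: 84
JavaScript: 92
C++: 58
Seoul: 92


Looking up key 'gold'
Value: 19

19


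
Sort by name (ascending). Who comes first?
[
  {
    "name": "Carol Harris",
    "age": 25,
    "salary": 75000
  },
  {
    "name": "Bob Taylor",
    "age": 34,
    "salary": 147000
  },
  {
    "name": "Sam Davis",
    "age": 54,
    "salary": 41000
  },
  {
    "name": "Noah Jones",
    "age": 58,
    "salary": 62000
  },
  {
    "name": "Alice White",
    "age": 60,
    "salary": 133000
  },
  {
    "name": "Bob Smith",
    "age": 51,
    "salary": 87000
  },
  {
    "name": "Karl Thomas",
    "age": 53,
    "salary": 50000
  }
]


Sort by: name (ascending)

Sorted order:
  1. Alice White (name = Alice White)
  2. Bob Smith (name = Bob Smith)
  3. Bob Taylor (name = Bob Taylor)
  4. Carol Harris (name = Carol Harris)
  5. Karl Thomas (name = Karl Thomas)
  6. Noah Jones (name = Noah Jones)
  7. Sam Davis (name = Sam Davis)

First: Alice White

Alice White


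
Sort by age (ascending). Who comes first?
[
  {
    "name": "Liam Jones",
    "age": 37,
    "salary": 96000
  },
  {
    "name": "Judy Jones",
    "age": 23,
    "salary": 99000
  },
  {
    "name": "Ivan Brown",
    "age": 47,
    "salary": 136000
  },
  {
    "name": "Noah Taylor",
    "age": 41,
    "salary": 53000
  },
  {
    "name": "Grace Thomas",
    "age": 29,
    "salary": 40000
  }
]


Sort by: age (ascending)

Sorted order:
  1. Judy Jones (age = 23)
  2. Grace Thomas (age = 29)
  3. Liam Jones (age = 37)
  4. Noah Taylor (age = 41)
  5. Ivan Brown (age = 47)

First: Judy Jones

Judy Jones


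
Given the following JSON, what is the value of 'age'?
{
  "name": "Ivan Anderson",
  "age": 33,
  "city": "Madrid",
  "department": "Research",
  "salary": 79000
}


Looking up field 'age'
Value: 33

33


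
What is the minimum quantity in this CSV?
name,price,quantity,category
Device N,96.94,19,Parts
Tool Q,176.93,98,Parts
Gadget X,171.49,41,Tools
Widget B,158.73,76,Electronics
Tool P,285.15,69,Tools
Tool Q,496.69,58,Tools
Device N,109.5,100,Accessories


Computing minimum quantity:
Values: [19, 98, 41, 76, 69, 58, 100]
Min = 19

19


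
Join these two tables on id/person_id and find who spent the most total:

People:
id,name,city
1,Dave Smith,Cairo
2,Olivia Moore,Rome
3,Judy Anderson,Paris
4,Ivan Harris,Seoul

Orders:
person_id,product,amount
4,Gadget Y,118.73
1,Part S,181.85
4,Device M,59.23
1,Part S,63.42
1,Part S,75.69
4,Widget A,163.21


Join on: people.id = orders.person_id

Joined rows:
  Ivan Harris (Seoul) bought Gadget Y for $118.73
  Dave Smith (Cairo) bought Part S for $181.85
  Ivan Harris (Seoul) bought Device M for $59.23
  Dave Smith (Cairo) bought Part S for $63.42
  Dave Smith (Cairo) bought Part S for $75.69
  Ivan Harris (Seoul) bought Widget A for $163.21

Total per person:
  Ivan Harris: $341.17
  Dave Smith: $320.96

Top spender: Ivan Harris ($341.17)

Ivan Harris ($341.17)


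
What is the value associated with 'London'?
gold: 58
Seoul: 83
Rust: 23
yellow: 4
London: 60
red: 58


Looking up key 'London'
Value: 60

60


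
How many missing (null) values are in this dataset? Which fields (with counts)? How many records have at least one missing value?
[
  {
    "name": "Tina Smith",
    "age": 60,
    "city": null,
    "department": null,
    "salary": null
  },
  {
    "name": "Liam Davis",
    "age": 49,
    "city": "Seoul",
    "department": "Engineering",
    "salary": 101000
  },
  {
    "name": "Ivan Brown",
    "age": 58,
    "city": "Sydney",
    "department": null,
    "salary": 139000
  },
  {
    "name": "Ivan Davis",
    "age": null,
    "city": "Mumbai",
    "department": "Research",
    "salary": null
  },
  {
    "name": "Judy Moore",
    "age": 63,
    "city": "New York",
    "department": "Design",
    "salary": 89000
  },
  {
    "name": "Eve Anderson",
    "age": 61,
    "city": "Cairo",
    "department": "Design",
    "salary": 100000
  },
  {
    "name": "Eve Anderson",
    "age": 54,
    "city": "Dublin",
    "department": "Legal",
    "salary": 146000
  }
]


Checking for missing (null) values in 7 records:

  Tina Smith: city, department, salary
  Liam Davis: complete
  Ivan Brown: department
  Ivan Davis: age, salary
  Judy Moore: complete
  Eve Anderson: complete
  Eve Anderson: complete

Per field:
  name: 0 missing
  age: 1 missing
  city: 1 missing
  department: 2 missing
  salary: 2 missing

Total missing values: 6
Records with any missing: 3

6 missing values (age: 1, city: 1, department: 2, salary: 2); 3 incomplete records


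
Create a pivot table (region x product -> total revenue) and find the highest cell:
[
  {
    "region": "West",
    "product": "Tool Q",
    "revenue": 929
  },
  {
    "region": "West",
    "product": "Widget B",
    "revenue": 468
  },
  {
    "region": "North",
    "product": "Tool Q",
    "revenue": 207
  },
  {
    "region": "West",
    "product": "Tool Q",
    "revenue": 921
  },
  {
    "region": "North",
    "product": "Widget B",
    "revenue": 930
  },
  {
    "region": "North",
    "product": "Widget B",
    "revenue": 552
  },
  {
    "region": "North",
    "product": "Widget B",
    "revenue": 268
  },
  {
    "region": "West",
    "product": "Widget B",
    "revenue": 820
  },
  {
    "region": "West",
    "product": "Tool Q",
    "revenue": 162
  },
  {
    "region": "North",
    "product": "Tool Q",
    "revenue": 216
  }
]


Pivot: region (rows) x product (columns) -> total revenue

     Tool Q        Widget B    
North          423          1750  
West          2012          1288  

Highest: West / Tool Q = $2012

West / Tool Q = $2012


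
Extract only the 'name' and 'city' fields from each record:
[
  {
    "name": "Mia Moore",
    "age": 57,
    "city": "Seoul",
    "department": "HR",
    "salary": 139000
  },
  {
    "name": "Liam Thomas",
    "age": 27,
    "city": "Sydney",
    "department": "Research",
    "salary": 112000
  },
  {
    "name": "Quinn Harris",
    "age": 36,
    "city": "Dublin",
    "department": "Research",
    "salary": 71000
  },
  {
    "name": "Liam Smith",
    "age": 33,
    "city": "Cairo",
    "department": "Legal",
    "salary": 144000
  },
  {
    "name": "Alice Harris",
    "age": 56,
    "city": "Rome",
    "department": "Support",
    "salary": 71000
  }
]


Original: 5 records with fields: name, age, city, department, salary
Keep: ['name', 'city']
Drop: ['age', 'department', 'salary']
Result: 5 records, 2 fields each

[
  {
    "name": "Mia Moore",
    "city": "Seoul"
  },
  {
    "name": "Liam Thomas",
    "city": "Sydney"
  },
  {
    "name": "Quinn Harris",
    "city": "Dublin"
  },
  {
    "name": "Liam Smith",
    "city": "Cairo"
  },
  {
    "name": "Alice Harris",
    "city": "Rome"
  }
]


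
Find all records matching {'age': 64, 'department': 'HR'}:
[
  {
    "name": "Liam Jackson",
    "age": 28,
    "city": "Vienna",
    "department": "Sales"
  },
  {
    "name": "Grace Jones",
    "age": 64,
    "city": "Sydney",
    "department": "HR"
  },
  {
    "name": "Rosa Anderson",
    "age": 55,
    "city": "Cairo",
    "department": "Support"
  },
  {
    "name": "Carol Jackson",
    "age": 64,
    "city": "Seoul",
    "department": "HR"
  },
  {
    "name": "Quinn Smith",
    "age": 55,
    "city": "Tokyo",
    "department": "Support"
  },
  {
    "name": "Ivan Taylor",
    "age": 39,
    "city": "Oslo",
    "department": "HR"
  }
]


Search criteria: {'age': 64, 'department': 'HR'}

Checking 6 records:
  Liam Jackson: {age: 28, department: Sales}
  Grace Jones: {age: 64, department: HR} <-- MATCH
  Rosa Anderson: {age: 55, department: Support}
  Carol Jackson: {age: 64, department: HR} <-- MATCH
  Quinn Smith: {age: 55, department: Support}
  Ivan Taylor: {age: 39, department: HR}

Matches: ["Grace Jones", "Carol Jackson"]

["Grace Jones", "Carol Jackson"]


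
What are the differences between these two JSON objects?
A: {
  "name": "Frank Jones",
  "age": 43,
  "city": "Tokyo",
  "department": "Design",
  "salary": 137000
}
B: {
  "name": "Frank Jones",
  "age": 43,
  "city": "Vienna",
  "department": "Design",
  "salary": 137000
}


Comparing each field (in key order):
  name: same
  age: same
  city: DIFFERENT
  department: same
  salary: same
Differences:
  city: Tokyo -> Vienna

1 field(s) changed

1 change: city


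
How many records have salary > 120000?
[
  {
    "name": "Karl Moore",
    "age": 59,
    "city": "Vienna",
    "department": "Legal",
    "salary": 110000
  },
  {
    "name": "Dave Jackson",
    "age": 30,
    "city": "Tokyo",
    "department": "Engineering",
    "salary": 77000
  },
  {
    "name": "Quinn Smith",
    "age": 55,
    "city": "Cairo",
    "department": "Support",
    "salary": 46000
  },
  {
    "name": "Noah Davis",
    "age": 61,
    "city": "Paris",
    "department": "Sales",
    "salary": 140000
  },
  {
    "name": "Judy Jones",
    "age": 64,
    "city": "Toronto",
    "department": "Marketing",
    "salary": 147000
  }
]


Data: 5 records
Condition: salary > 120000

Checking each record:
  Karl Moore: 110000
  Dave Jackson: 77000
  Quinn Smith: 46000
  Noah Davis: 140000 MATCH
  Judy Jones: 147000 MATCH

Count: 2

2


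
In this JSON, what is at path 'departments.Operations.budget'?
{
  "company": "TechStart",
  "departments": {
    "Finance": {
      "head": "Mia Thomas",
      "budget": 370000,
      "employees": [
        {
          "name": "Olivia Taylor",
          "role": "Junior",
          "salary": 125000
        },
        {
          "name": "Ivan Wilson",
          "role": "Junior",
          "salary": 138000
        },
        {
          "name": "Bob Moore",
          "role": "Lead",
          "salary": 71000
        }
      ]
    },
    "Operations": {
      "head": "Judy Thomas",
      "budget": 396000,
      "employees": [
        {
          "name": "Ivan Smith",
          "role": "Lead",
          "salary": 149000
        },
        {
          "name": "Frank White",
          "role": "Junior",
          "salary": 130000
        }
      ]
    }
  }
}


Path: departments.Operations.budget

Navigate:
  -> departments
  -> Operations
  -> budget = 396000

396000


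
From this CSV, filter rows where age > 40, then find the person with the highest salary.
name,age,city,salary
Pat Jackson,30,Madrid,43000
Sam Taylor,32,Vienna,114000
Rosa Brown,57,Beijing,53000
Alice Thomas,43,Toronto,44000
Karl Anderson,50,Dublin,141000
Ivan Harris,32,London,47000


Filter: age > 40
Sort by: salary (descending)

Filtered records (3):
  Karl Anderson, age 50, salary $141000
  Rosa Brown, age 57, salary $53000
  Alice Thomas, age 43, salary $44000

Highest salary: Karl Anderson ($141000)

Karl Anderson


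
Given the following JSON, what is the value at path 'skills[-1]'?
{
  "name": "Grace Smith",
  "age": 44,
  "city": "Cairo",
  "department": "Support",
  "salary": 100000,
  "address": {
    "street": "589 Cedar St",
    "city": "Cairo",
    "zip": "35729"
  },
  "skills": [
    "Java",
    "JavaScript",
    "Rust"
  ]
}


Query: skills[-1]
Path: skills -> last element
Value: Rust

Rust


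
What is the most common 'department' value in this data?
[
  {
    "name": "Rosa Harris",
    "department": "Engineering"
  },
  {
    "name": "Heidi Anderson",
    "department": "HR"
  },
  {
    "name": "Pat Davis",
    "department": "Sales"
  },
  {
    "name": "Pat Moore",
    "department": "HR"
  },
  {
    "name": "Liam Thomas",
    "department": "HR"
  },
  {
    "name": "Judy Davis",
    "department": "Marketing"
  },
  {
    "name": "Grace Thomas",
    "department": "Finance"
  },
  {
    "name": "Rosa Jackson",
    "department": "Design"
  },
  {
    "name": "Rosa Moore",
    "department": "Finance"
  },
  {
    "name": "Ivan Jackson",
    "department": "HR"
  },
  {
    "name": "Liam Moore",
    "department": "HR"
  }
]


Counting 'department' values across 11 records:

  HR: 5 #####
  Finance: 2 ##
  Engineering: 1 #
  Sales: 1 #
  Marketing: 1 #
  Design: 1 #

Most common: HR (5 times)

HR (5 times)


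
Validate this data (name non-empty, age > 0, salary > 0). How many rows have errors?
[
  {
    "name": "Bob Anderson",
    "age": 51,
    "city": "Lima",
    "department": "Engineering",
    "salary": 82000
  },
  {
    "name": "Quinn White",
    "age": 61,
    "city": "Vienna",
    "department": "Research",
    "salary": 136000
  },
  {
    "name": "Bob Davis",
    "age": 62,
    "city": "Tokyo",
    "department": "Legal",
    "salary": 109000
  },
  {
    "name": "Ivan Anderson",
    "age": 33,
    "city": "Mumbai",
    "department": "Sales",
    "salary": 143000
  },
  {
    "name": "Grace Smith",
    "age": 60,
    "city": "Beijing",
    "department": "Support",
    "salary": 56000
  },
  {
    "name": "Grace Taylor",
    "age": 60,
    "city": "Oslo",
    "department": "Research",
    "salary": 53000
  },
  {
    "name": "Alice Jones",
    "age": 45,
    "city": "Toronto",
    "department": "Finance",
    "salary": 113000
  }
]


Validating 7 records:
Rules: name non-empty, age > 0, salary > 0

  Row 1 (Bob Anderson): OK
  Row 2 (Quinn White): OK
  Row 3 (Bob Davis): OK
  Row 4 (Ivan Anderson): OK
  Row 5 (Grace Smith): OK
  Row 6 (Grace Taylor): OK
  Row 7 (Alice Jones): OK

Total errors: 0

0 errors


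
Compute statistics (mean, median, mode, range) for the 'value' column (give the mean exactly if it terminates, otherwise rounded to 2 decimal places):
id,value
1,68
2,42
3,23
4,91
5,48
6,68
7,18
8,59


Data: [68, 42, 23, 91, 48, 68, 18, 59]
Count: 8
Sum: 417
Mean: 417/8 = 52.125
Sorted: [18, 23, 42, 48, 59, 68, 68, 91]
Median: 53.5
Mode: 68 (2 times)
Range: 91 - 18 = 73
Min: 18, Max: 91

mean=52.125, median=53.5, mode=68, range=73


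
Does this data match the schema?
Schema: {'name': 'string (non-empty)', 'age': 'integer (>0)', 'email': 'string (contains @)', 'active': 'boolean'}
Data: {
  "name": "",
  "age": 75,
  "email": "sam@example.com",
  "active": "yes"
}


Validating each field against schema:
  name: FAIL ("" is an empty string)
  age: OK (positive integer)
  email: OK (string with @)
  active: FAIL ("yes" is not a boolean)

Result: INVALID (2 errors: name, active)

INVALID (2 errors: name, active)


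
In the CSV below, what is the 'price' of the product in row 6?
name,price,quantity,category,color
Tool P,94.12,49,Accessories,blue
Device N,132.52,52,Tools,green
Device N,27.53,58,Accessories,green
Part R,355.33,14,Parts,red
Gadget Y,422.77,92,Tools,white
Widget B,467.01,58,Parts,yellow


Query: Row 6 ('Widget B'), column 'price'
Value: 467.01

467.01


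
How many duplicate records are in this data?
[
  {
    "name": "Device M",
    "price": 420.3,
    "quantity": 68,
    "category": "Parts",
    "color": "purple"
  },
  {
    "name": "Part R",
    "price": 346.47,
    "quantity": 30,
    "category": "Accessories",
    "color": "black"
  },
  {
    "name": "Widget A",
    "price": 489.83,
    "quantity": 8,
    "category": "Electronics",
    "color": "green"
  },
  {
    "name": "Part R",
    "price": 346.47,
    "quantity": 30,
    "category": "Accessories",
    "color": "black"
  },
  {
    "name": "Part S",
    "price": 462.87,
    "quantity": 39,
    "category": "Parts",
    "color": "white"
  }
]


Checking 5 records for duplicates:

  Row 1: Device M ($420.3, qty 68)
  Row 2: Part R ($346.47, qty 30)
  Row 3: Widget A ($489.83, qty 8)
  Row 4: Part R ($346.47, qty 30) <-- DUPLICATE
  Row 5: Part S ($462.87, qty 39)

Duplicates found: 1
Unique records: 4

1 duplicates, 4 unique


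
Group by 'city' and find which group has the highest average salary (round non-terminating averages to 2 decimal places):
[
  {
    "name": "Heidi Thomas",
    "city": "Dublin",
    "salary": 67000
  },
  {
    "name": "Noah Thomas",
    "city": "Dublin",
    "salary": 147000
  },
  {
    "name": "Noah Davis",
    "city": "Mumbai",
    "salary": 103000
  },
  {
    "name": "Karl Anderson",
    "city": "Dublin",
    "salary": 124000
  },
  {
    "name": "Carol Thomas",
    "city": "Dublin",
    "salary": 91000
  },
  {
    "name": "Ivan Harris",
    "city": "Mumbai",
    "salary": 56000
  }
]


Group by: city

Groups:
  Dublin: 4 people, avg salary = 429000/4 = $107250
  Mumbai: 2 people, avg salary = 159000/2 = $79500

Highest average salary: Dublin ($107250)

Dublin ($107250)


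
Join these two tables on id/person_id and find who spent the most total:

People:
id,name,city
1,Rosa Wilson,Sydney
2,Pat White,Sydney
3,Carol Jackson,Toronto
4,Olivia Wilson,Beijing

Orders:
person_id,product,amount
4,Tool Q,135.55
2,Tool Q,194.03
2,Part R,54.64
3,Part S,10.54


Join on: people.id = orders.person_id

Joined rows:
  Olivia Wilson (Beijing) bought Tool Q for $135.55
  Pat White (Sydney) bought Tool Q for $194.03
  Pat White (Sydney) bought Part R for $54.64
  Carol Jackson (Toronto) bought Part S for $10.54

Total per person:
  Pat White: $248.67
  Olivia Wilson: $135.55
  Carol Jackson: $10.54

Top spender: Pat White ($248.67)

Pat White ($248.67)


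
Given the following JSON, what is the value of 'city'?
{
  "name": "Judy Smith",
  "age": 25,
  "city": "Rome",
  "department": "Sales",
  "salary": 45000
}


Looking up field 'city'
Value: Rome

Rome


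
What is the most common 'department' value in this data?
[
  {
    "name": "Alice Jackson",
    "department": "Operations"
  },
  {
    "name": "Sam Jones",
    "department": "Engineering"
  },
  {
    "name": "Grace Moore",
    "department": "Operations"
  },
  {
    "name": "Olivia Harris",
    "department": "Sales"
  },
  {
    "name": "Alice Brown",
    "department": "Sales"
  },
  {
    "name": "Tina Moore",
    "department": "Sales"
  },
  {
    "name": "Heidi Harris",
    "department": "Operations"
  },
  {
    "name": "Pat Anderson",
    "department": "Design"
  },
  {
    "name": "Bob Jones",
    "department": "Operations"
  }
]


Counting 'department' values across 9 records:

  Operations: 4 ####
  Sales: 3 ###
  Engineering: 1 #
  Design: 1 #

Most common: Operations (4 times)

Operations (4 times)


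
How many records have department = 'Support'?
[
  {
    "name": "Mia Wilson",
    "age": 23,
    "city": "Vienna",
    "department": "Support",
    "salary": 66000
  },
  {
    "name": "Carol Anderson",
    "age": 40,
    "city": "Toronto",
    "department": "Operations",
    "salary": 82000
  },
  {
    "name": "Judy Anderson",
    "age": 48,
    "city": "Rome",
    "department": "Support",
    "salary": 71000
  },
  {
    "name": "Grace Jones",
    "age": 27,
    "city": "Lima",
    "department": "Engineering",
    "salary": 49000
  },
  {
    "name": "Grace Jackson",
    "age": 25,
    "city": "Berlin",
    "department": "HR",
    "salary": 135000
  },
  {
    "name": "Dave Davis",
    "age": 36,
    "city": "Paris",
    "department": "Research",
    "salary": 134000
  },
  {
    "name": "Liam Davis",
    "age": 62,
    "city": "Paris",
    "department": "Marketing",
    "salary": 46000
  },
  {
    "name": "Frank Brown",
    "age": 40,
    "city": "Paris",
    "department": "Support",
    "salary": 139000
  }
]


Data: 8 records
Condition: department = 'Support'

Checking each record:
  Mia Wilson: Support MATCH
  Carol Anderson: Operations
  Judy Anderson: Support MATCH
  Grace Jones: Engineering
  Grace Jackson: HR
  Dave Davis: Research
  Liam Davis: Marketing
  Frank Brown: Support MATCH

Count: 3

3
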